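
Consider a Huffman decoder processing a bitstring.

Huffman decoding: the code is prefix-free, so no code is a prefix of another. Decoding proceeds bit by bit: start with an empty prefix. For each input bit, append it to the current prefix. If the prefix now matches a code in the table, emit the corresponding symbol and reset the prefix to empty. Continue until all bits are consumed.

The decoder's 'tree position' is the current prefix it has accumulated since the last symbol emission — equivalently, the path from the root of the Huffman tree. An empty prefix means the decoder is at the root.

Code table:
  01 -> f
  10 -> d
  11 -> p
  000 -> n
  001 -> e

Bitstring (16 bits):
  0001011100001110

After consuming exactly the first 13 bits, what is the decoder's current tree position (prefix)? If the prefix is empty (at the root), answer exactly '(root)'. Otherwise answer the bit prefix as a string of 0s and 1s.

Bit 0: prefix='0' (no match yet)
Bit 1: prefix='00' (no match yet)
Bit 2: prefix='000' -> emit 'n', reset
Bit 3: prefix='1' (no match yet)
Bit 4: prefix='10' -> emit 'd', reset
Bit 5: prefix='1' (no match yet)
Bit 6: prefix='11' -> emit 'p', reset
Bit 7: prefix='1' (no match yet)
Bit 8: prefix='10' -> emit 'd', reset
Bit 9: prefix='0' (no match yet)
Bit 10: prefix='00' (no match yet)
Bit 11: prefix='000' -> emit 'n', reset
Bit 12: prefix='1' (no match yet)

Answer: 1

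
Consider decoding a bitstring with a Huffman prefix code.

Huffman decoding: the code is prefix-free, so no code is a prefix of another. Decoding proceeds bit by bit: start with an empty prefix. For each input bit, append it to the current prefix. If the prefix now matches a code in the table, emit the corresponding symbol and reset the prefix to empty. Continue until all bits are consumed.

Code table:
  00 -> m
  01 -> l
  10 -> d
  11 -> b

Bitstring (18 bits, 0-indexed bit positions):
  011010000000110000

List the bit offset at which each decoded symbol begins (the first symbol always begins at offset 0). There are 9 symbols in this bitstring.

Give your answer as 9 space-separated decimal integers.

Answer: 0 2 4 6 8 10 12 14 16

Derivation:
Bit 0: prefix='0' (no match yet)
Bit 1: prefix='01' -> emit 'l', reset
Bit 2: prefix='1' (no match yet)
Bit 3: prefix='10' -> emit 'd', reset
Bit 4: prefix='1' (no match yet)
Bit 5: prefix='10' -> emit 'd', reset
Bit 6: prefix='0' (no match yet)
Bit 7: prefix='00' -> emit 'm', reset
Bit 8: prefix='0' (no match yet)
Bit 9: prefix='00' -> emit 'm', reset
Bit 10: prefix='0' (no match yet)
Bit 11: prefix='00' -> emit 'm', reset
Bit 12: prefix='1' (no match yet)
Bit 13: prefix='11' -> emit 'b', reset
Bit 14: prefix='0' (no match yet)
Bit 15: prefix='00' -> emit 'm', reset
Bit 16: prefix='0' (no match yet)
Bit 17: prefix='00' -> emit 'm', reset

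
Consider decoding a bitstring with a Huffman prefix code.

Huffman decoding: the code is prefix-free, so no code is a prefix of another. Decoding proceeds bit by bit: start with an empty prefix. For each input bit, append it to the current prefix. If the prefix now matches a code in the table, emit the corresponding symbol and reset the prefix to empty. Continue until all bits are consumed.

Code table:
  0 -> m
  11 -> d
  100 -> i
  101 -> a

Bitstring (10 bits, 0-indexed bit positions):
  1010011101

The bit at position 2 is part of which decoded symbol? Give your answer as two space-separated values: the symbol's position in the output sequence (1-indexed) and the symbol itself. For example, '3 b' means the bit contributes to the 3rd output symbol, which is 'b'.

Bit 0: prefix='1' (no match yet)
Bit 1: prefix='10' (no match yet)
Bit 2: prefix='101' -> emit 'a', reset
Bit 3: prefix='0' -> emit 'm', reset
Bit 4: prefix='0' -> emit 'm', reset
Bit 5: prefix='1' (no match yet)
Bit 6: prefix='11' -> emit 'd', reset

Answer: 1 a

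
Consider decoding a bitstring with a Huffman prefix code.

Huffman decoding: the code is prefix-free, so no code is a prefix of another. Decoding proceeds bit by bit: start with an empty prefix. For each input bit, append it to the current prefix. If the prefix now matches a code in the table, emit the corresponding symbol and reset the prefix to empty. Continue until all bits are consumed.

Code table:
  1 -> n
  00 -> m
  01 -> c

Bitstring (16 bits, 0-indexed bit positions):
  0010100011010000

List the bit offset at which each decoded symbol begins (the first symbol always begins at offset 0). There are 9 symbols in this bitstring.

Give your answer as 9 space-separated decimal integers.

Bit 0: prefix='0' (no match yet)
Bit 1: prefix='00' -> emit 'm', reset
Bit 2: prefix='1' -> emit 'n', reset
Bit 3: prefix='0' (no match yet)
Bit 4: prefix='01' -> emit 'c', reset
Bit 5: prefix='0' (no match yet)
Bit 6: prefix='00' -> emit 'm', reset
Bit 7: prefix='0' (no match yet)
Bit 8: prefix='01' -> emit 'c', reset
Bit 9: prefix='1' -> emit 'n', reset
Bit 10: prefix='0' (no match yet)
Bit 11: prefix='01' -> emit 'c', reset
Bit 12: prefix='0' (no match yet)
Bit 13: prefix='00' -> emit 'm', reset
Bit 14: prefix='0' (no match yet)
Bit 15: prefix='00' -> emit 'm', reset

Answer: 0 2 3 5 7 9 10 12 14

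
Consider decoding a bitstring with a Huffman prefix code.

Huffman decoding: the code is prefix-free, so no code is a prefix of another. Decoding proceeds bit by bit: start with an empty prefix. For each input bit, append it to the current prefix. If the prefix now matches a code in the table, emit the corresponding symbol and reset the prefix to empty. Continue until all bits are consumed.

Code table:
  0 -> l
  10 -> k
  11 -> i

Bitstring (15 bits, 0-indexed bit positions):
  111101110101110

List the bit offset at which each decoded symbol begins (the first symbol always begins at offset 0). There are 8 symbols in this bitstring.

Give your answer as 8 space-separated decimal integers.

Bit 0: prefix='1' (no match yet)
Bit 1: prefix='11' -> emit 'i', reset
Bit 2: prefix='1' (no match yet)
Bit 3: prefix='11' -> emit 'i', reset
Bit 4: prefix='0' -> emit 'l', reset
Bit 5: prefix='1' (no match yet)
Bit 6: prefix='11' -> emit 'i', reset
Bit 7: prefix='1' (no match yet)
Bit 8: prefix='10' -> emit 'k', reset
Bit 9: prefix='1' (no match yet)
Bit 10: prefix='10' -> emit 'k', reset
Bit 11: prefix='1' (no match yet)
Bit 12: prefix='11' -> emit 'i', reset
Bit 13: prefix='1' (no match yet)
Bit 14: prefix='10' -> emit 'k', reset

Answer: 0 2 4 5 7 9 11 13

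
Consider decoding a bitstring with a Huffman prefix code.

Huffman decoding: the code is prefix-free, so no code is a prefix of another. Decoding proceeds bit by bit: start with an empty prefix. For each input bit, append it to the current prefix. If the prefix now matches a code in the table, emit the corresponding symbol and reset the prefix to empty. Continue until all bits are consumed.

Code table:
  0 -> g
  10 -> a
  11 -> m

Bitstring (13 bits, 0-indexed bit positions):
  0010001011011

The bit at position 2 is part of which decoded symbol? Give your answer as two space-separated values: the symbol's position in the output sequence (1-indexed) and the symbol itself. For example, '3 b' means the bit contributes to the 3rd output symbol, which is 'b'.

Answer: 3 a

Derivation:
Bit 0: prefix='0' -> emit 'g', reset
Bit 1: prefix='0' -> emit 'g', reset
Bit 2: prefix='1' (no match yet)
Bit 3: prefix='10' -> emit 'a', reset
Bit 4: prefix='0' -> emit 'g', reset
Bit 5: prefix='0' -> emit 'g', reset
Bit 6: prefix='1' (no match yet)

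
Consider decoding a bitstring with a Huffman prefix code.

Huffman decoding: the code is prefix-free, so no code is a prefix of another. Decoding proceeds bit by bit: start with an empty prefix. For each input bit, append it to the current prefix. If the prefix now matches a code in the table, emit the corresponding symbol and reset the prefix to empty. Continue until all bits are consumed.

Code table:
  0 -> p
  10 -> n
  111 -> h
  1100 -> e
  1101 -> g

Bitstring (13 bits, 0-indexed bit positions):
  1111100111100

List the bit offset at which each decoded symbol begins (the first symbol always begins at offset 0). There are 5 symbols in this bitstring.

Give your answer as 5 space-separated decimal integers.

Answer: 0 3 7 10 12

Derivation:
Bit 0: prefix='1' (no match yet)
Bit 1: prefix='11' (no match yet)
Bit 2: prefix='111' -> emit 'h', reset
Bit 3: prefix='1' (no match yet)
Bit 4: prefix='11' (no match yet)
Bit 5: prefix='110' (no match yet)
Bit 6: prefix='1100' -> emit 'e', reset
Bit 7: prefix='1' (no match yet)
Bit 8: prefix='11' (no match yet)
Bit 9: prefix='111' -> emit 'h', reset
Bit 10: prefix='1' (no match yet)
Bit 11: prefix='10' -> emit 'n', reset
Bit 12: prefix='0' -> emit 'p', reset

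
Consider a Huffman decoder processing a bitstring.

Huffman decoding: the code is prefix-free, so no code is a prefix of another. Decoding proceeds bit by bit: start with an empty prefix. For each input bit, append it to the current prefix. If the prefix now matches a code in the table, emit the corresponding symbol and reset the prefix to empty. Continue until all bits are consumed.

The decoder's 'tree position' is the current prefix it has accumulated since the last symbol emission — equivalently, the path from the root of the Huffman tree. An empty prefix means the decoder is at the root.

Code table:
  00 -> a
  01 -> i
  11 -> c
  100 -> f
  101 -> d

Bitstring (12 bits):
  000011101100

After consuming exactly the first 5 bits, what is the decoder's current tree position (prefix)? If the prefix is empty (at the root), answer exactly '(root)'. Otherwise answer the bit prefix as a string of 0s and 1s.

Answer: 1

Derivation:
Bit 0: prefix='0' (no match yet)
Bit 1: prefix='00' -> emit 'a', reset
Bit 2: prefix='0' (no match yet)
Bit 3: prefix='00' -> emit 'a', reset
Bit 4: prefix='1' (no match yet)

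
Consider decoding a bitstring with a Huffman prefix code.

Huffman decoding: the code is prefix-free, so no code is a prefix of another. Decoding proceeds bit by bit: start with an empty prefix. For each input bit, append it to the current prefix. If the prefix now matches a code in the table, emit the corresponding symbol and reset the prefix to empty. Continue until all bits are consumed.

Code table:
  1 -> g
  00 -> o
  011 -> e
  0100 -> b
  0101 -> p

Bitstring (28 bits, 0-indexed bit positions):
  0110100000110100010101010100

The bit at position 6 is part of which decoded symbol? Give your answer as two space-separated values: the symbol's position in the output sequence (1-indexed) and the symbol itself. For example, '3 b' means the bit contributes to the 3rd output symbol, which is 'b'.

Answer: 2 b

Derivation:
Bit 0: prefix='0' (no match yet)
Bit 1: prefix='01' (no match yet)
Bit 2: prefix='011' -> emit 'e', reset
Bit 3: prefix='0' (no match yet)
Bit 4: prefix='01' (no match yet)
Bit 5: prefix='010' (no match yet)
Bit 6: prefix='0100' -> emit 'b', reset
Bit 7: prefix='0' (no match yet)
Bit 8: prefix='00' -> emit 'o', reset
Bit 9: prefix='0' (no match yet)
Bit 10: prefix='01' (no match yet)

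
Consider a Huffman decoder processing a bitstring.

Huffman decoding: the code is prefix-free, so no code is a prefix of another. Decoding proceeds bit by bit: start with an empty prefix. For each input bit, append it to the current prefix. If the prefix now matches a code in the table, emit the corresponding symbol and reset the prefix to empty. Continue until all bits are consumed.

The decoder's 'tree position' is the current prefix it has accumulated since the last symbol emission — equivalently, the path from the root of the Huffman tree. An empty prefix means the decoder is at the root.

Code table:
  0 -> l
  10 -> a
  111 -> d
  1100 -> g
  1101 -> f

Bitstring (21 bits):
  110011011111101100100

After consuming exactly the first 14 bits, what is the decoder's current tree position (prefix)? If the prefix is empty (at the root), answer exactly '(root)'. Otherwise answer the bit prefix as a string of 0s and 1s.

Answer: 110

Derivation:
Bit 0: prefix='1' (no match yet)
Bit 1: prefix='11' (no match yet)
Bit 2: prefix='110' (no match yet)
Bit 3: prefix='1100' -> emit 'g', reset
Bit 4: prefix='1' (no match yet)
Bit 5: prefix='11' (no match yet)
Bit 6: prefix='110' (no match yet)
Bit 7: prefix='1101' -> emit 'f', reset
Bit 8: prefix='1' (no match yet)
Bit 9: prefix='11' (no match yet)
Bit 10: prefix='111' -> emit 'd', reset
Bit 11: prefix='1' (no match yet)
Bit 12: prefix='11' (no match yet)
Bit 13: prefix='110' (no match yet)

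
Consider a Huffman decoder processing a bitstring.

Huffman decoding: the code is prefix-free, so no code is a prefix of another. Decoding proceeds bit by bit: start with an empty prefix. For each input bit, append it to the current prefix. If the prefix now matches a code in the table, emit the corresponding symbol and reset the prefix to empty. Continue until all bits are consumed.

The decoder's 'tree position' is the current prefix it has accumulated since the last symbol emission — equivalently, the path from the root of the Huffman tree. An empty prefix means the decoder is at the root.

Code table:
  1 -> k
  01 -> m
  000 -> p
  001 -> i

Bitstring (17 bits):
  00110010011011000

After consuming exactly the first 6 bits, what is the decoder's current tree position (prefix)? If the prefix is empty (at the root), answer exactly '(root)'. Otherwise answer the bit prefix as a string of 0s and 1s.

Answer: 00

Derivation:
Bit 0: prefix='0' (no match yet)
Bit 1: prefix='00' (no match yet)
Bit 2: prefix='001' -> emit 'i', reset
Bit 3: prefix='1' -> emit 'k', reset
Bit 4: prefix='0' (no match yet)
Bit 5: prefix='00' (no match yet)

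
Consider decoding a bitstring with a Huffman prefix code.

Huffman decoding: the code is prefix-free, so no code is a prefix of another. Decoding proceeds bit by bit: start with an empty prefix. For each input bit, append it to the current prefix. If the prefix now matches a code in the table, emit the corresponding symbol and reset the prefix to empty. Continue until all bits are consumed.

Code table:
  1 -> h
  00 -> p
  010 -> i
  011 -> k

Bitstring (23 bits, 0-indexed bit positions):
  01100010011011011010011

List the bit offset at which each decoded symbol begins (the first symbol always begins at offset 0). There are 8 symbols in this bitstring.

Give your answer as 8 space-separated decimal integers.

Answer: 0 3 5 8 11 14 17 20

Derivation:
Bit 0: prefix='0' (no match yet)
Bit 1: prefix='01' (no match yet)
Bit 2: prefix='011' -> emit 'k', reset
Bit 3: prefix='0' (no match yet)
Bit 4: prefix='00' -> emit 'p', reset
Bit 5: prefix='0' (no match yet)
Bit 6: prefix='01' (no match yet)
Bit 7: prefix='010' -> emit 'i', reset
Bit 8: prefix='0' (no match yet)
Bit 9: prefix='01' (no match yet)
Bit 10: prefix='011' -> emit 'k', reset
Bit 11: prefix='0' (no match yet)
Bit 12: prefix='01' (no match yet)
Bit 13: prefix='011' -> emit 'k', reset
Bit 14: prefix='0' (no match yet)
Bit 15: prefix='01' (no match yet)
Bit 16: prefix='011' -> emit 'k', reset
Bit 17: prefix='0' (no match yet)
Bit 18: prefix='01' (no match yet)
Bit 19: prefix='010' -> emit 'i', reset
Bit 20: prefix='0' (no match yet)
Bit 21: prefix='01' (no match yet)
Bit 22: prefix='011' -> emit 'k', reset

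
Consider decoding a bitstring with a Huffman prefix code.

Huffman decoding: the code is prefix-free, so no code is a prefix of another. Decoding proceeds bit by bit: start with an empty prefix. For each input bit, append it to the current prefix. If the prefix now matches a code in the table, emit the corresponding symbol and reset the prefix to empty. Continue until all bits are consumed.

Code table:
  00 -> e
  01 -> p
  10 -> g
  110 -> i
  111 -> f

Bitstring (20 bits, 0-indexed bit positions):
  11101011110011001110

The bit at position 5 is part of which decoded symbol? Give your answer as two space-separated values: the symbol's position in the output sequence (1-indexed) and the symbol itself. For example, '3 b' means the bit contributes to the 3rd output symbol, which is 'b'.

Bit 0: prefix='1' (no match yet)
Bit 1: prefix='11' (no match yet)
Bit 2: prefix='111' -> emit 'f', reset
Bit 3: prefix='0' (no match yet)
Bit 4: prefix='01' -> emit 'p', reset
Bit 5: prefix='0' (no match yet)
Bit 6: prefix='01' -> emit 'p', reset
Bit 7: prefix='1' (no match yet)
Bit 8: prefix='11' (no match yet)
Bit 9: prefix='111' -> emit 'f', reset

Answer: 3 p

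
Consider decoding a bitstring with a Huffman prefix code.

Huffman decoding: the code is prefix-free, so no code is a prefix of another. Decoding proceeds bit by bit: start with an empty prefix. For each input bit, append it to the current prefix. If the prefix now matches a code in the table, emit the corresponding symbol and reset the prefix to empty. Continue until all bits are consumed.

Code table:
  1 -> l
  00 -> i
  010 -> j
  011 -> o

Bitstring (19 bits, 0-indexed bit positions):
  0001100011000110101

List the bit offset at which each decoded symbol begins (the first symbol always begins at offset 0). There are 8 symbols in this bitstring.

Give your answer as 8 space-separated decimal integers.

Answer: 0 2 5 7 10 12 15 18

Derivation:
Bit 0: prefix='0' (no match yet)
Bit 1: prefix='00' -> emit 'i', reset
Bit 2: prefix='0' (no match yet)
Bit 3: prefix='01' (no match yet)
Bit 4: prefix='011' -> emit 'o', reset
Bit 5: prefix='0' (no match yet)
Bit 6: prefix='00' -> emit 'i', reset
Bit 7: prefix='0' (no match yet)
Bit 8: prefix='01' (no match yet)
Bit 9: prefix='011' -> emit 'o', reset
Bit 10: prefix='0' (no match yet)
Bit 11: prefix='00' -> emit 'i', reset
Bit 12: prefix='0' (no match yet)
Bit 13: prefix='01' (no match yet)
Bit 14: prefix='011' -> emit 'o', reset
Bit 15: prefix='0' (no match yet)
Bit 16: prefix='01' (no match yet)
Bit 17: prefix='010' -> emit 'j', reset
Bit 18: prefix='1' -> emit 'l', reset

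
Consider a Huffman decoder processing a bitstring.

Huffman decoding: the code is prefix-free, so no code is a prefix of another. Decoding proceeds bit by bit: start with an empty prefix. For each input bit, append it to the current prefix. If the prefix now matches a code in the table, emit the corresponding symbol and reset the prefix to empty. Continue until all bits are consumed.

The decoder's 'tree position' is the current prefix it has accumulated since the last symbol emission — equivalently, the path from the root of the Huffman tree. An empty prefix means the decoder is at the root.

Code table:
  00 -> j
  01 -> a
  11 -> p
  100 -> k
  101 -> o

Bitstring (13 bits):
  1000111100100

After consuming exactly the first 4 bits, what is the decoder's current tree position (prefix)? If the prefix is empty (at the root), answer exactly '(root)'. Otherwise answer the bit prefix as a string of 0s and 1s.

Answer: 0

Derivation:
Bit 0: prefix='1' (no match yet)
Bit 1: prefix='10' (no match yet)
Bit 2: prefix='100' -> emit 'k', reset
Bit 3: prefix='0' (no match yet)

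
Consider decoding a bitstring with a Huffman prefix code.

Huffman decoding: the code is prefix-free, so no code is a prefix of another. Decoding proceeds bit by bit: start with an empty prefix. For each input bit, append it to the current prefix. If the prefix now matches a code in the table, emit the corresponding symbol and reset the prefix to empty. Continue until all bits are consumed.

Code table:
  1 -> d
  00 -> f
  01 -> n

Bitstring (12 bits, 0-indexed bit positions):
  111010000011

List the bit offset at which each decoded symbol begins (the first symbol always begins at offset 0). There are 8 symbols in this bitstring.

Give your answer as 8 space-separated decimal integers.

Bit 0: prefix='1' -> emit 'd', reset
Bit 1: prefix='1' -> emit 'd', reset
Bit 2: prefix='1' -> emit 'd', reset
Bit 3: prefix='0' (no match yet)
Bit 4: prefix='01' -> emit 'n', reset
Bit 5: prefix='0' (no match yet)
Bit 6: prefix='00' -> emit 'f', reset
Bit 7: prefix='0' (no match yet)
Bit 8: prefix='00' -> emit 'f', reset
Bit 9: prefix='0' (no match yet)
Bit 10: prefix='01' -> emit 'n', reset
Bit 11: prefix='1' -> emit 'd', reset

Answer: 0 1 2 3 5 7 9 11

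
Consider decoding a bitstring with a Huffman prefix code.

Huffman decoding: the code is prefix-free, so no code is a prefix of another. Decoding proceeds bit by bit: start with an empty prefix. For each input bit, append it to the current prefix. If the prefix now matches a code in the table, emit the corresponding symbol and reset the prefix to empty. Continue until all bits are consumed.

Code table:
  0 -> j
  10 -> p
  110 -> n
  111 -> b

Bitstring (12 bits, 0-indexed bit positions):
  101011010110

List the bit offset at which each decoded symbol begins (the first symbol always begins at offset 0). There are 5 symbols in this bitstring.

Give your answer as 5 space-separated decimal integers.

Bit 0: prefix='1' (no match yet)
Bit 1: prefix='10' -> emit 'p', reset
Bit 2: prefix='1' (no match yet)
Bit 3: prefix='10' -> emit 'p', reset
Bit 4: prefix='1' (no match yet)
Bit 5: prefix='11' (no match yet)
Bit 6: prefix='110' -> emit 'n', reset
Bit 7: prefix='1' (no match yet)
Bit 8: prefix='10' -> emit 'p', reset
Bit 9: prefix='1' (no match yet)
Bit 10: prefix='11' (no match yet)
Bit 11: prefix='110' -> emit 'n', reset

Answer: 0 2 4 7 9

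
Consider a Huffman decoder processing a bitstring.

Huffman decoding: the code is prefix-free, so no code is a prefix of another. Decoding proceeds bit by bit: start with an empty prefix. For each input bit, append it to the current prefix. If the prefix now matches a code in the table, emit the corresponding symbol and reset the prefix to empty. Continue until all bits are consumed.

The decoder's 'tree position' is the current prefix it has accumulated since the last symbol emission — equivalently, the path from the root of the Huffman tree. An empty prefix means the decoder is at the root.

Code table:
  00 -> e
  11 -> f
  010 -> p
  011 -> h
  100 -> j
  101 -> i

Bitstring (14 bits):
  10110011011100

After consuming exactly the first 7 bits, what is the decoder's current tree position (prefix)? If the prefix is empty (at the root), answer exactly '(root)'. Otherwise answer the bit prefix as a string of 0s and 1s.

Answer: 1

Derivation:
Bit 0: prefix='1' (no match yet)
Bit 1: prefix='10' (no match yet)
Bit 2: prefix='101' -> emit 'i', reset
Bit 3: prefix='1' (no match yet)
Bit 4: prefix='10' (no match yet)
Bit 5: prefix='100' -> emit 'j', reset
Bit 6: prefix='1' (no match yet)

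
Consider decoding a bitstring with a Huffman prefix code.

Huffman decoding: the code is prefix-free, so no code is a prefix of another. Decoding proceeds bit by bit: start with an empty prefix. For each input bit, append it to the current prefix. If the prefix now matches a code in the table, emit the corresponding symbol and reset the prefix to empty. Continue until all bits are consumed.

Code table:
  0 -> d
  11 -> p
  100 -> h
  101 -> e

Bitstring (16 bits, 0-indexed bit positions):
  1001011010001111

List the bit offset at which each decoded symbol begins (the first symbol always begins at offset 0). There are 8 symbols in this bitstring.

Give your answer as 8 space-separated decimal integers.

Bit 0: prefix='1' (no match yet)
Bit 1: prefix='10' (no match yet)
Bit 2: prefix='100' -> emit 'h', reset
Bit 3: prefix='1' (no match yet)
Bit 4: prefix='10' (no match yet)
Bit 5: prefix='101' -> emit 'e', reset
Bit 6: prefix='1' (no match yet)
Bit 7: prefix='10' (no match yet)
Bit 8: prefix='101' -> emit 'e', reset
Bit 9: prefix='0' -> emit 'd', reset
Bit 10: prefix='0' -> emit 'd', reset
Bit 11: prefix='0' -> emit 'd', reset
Bit 12: prefix='1' (no match yet)
Bit 13: prefix='11' -> emit 'p', reset
Bit 14: prefix='1' (no match yet)
Bit 15: prefix='11' -> emit 'p', reset

Answer: 0 3 6 9 10 11 12 14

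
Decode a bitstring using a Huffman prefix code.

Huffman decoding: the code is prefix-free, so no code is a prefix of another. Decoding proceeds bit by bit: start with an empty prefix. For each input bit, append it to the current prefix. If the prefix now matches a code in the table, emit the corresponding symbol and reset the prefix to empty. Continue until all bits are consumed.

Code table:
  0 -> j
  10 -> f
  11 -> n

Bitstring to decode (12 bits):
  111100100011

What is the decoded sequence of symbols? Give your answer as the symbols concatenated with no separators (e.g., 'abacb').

Answer: nnjjfjjn

Derivation:
Bit 0: prefix='1' (no match yet)
Bit 1: prefix='11' -> emit 'n', reset
Bit 2: prefix='1' (no match yet)
Bit 3: prefix='11' -> emit 'n', reset
Bit 4: prefix='0' -> emit 'j', reset
Bit 5: prefix='0' -> emit 'j', reset
Bit 6: prefix='1' (no match yet)
Bit 7: prefix='10' -> emit 'f', reset
Bit 8: prefix='0' -> emit 'j', reset
Bit 9: prefix='0' -> emit 'j', reset
Bit 10: prefix='1' (no match yet)
Bit 11: prefix='11' -> emit 'n', reset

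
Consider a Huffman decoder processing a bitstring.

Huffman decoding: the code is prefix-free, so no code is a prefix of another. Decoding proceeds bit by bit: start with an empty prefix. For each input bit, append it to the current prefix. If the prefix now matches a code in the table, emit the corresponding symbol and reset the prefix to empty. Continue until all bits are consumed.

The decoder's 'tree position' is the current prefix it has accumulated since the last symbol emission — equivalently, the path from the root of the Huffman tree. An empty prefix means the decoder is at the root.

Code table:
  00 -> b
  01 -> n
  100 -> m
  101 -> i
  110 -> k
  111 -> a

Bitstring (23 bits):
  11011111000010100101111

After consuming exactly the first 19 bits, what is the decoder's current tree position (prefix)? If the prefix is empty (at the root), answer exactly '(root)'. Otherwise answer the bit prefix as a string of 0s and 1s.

Answer: 10

Derivation:
Bit 0: prefix='1' (no match yet)
Bit 1: prefix='11' (no match yet)
Bit 2: prefix='110' -> emit 'k', reset
Bit 3: prefix='1' (no match yet)
Bit 4: prefix='11' (no match yet)
Bit 5: prefix='111' -> emit 'a', reset
Bit 6: prefix='1' (no match yet)
Bit 7: prefix='11' (no match yet)
Bit 8: prefix='110' -> emit 'k', reset
Bit 9: prefix='0' (no match yet)
Bit 10: prefix='00' -> emit 'b', reset
Bit 11: prefix='0' (no match yet)
Bit 12: prefix='01' -> emit 'n', reset
Bit 13: prefix='0' (no match yet)
Bit 14: prefix='01' -> emit 'n', reset
Bit 15: prefix='0' (no match yet)
Bit 16: prefix='00' -> emit 'b', reset
Bit 17: prefix='1' (no match yet)
Bit 18: prefix='10' (no match yet)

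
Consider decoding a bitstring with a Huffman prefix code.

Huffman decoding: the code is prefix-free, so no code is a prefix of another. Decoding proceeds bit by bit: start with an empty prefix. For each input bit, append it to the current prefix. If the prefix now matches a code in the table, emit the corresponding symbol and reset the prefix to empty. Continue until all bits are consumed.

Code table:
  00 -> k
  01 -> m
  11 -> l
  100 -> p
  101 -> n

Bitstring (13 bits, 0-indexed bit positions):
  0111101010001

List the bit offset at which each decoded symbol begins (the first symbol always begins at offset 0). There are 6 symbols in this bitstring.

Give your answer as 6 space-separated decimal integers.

Answer: 0 2 4 7 9 11

Derivation:
Bit 0: prefix='0' (no match yet)
Bit 1: prefix='01' -> emit 'm', reset
Bit 2: prefix='1' (no match yet)
Bit 3: prefix='11' -> emit 'l', reset
Bit 4: prefix='1' (no match yet)
Bit 5: prefix='10' (no match yet)
Bit 6: prefix='101' -> emit 'n', reset
Bit 7: prefix='0' (no match yet)
Bit 8: prefix='01' -> emit 'm', reset
Bit 9: prefix='0' (no match yet)
Bit 10: prefix='00' -> emit 'k', reset
Bit 11: prefix='0' (no match yet)
Bit 12: prefix='01' -> emit 'm', reset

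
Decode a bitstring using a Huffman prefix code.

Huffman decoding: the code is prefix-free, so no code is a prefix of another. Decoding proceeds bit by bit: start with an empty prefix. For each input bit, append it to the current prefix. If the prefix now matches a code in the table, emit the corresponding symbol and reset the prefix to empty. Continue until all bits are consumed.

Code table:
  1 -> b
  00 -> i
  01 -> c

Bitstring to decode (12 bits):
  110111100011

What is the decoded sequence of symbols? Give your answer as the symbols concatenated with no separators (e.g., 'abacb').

Answer: bbcbbbicb

Derivation:
Bit 0: prefix='1' -> emit 'b', reset
Bit 1: prefix='1' -> emit 'b', reset
Bit 2: prefix='0' (no match yet)
Bit 3: prefix='01' -> emit 'c', reset
Bit 4: prefix='1' -> emit 'b', reset
Bit 5: prefix='1' -> emit 'b', reset
Bit 6: prefix='1' -> emit 'b', reset
Bit 7: prefix='0' (no match yet)
Bit 8: prefix='00' -> emit 'i', reset
Bit 9: prefix='0' (no match yet)
Bit 10: prefix='01' -> emit 'c', reset
Bit 11: prefix='1' -> emit 'b', reset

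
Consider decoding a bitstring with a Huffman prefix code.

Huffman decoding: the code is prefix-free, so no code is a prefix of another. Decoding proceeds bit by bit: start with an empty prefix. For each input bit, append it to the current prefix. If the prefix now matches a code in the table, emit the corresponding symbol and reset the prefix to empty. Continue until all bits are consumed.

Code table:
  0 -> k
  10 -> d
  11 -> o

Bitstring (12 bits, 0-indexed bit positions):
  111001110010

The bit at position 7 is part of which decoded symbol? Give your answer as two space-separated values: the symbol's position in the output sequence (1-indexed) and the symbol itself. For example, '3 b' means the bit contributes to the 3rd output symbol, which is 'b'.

Answer: 5 d

Derivation:
Bit 0: prefix='1' (no match yet)
Bit 1: prefix='11' -> emit 'o', reset
Bit 2: prefix='1' (no match yet)
Bit 3: prefix='10' -> emit 'd', reset
Bit 4: prefix='0' -> emit 'k', reset
Bit 5: prefix='1' (no match yet)
Bit 6: prefix='11' -> emit 'o', reset
Bit 7: prefix='1' (no match yet)
Bit 8: prefix='10' -> emit 'd', reset
Bit 9: prefix='0' -> emit 'k', reset
Bit 10: prefix='1' (no match yet)
Bit 11: prefix='10' -> emit 'd', reset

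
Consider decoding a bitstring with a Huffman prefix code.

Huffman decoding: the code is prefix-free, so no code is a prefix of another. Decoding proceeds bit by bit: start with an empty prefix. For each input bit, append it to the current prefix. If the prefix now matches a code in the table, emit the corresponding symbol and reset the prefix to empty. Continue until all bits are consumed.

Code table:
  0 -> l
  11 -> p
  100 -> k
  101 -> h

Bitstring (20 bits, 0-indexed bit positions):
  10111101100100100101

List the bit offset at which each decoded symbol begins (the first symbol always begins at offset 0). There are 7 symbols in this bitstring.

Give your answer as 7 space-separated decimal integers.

Bit 0: prefix='1' (no match yet)
Bit 1: prefix='10' (no match yet)
Bit 2: prefix='101' -> emit 'h', reset
Bit 3: prefix='1' (no match yet)
Bit 4: prefix='11' -> emit 'p', reset
Bit 5: prefix='1' (no match yet)
Bit 6: prefix='10' (no match yet)
Bit 7: prefix='101' -> emit 'h', reset
Bit 8: prefix='1' (no match yet)
Bit 9: prefix='10' (no match yet)
Bit 10: prefix='100' -> emit 'k', reset
Bit 11: prefix='1' (no match yet)
Bit 12: prefix='10' (no match yet)
Bit 13: prefix='100' -> emit 'k', reset
Bit 14: prefix='1' (no match yet)
Bit 15: prefix='10' (no match yet)
Bit 16: prefix='100' -> emit 'k', reset
Bit 17: prefix='1' (no match yet)
Bit 18: prefix='10' (no match yet)
Bit 19: prefix='101' -> emit 'h', reset

Answer: 0 3 5 8 11 14 17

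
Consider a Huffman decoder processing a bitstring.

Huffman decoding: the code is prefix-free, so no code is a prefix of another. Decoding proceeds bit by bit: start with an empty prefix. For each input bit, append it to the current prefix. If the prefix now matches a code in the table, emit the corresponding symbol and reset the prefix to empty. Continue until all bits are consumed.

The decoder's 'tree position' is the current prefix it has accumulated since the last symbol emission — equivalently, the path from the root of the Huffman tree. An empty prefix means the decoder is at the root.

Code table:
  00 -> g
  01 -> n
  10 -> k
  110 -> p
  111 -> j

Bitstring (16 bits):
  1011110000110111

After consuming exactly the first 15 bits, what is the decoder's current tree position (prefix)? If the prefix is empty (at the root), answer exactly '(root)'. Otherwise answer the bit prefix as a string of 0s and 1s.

Answer: 11

Derivation:
Bit 0: prefix='1' (no match yet)
Bit 1: prefix='10' -> emit 'k', reset
Bit 2: prefix='1' (no match yet)
Bit 3: prefix='11' (no match yet)
Bit 4: prefix='111' -> emit 'j', reset
Bit 5: prefix='1' (no match yet)
Bit 6: prefix='10' -> emit 'k', reset
Bit 7: prefix='0' (no match yet)
Bit 8: prefix='00' -> emit 'g', reset
Bit 9: prefix='0' (no match yet)
Bit 10: prefix='01' -> emit 'n', reset
Bit 11: prefix='1' (no match yet)
Bit 12: prefix='10' -> emit 'k', reset
Bit 13: prefix='1' (no match yet)
Bit 14: prefix='11' (no match yet)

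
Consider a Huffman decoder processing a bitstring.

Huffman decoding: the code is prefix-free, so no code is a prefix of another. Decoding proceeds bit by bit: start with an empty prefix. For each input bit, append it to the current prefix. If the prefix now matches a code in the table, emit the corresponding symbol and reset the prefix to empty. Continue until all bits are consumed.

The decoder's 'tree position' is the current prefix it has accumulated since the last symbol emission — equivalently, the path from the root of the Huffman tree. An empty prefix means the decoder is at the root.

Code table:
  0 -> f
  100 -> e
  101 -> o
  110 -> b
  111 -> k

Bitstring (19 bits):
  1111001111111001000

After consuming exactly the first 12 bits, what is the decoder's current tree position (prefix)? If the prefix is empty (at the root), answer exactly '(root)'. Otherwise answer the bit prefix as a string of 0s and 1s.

Bit 0: prefix='1' (no match yet)
Bit 1: prefix='11' (no match yet)
Bit 2: prefix='111' -> emit 'k', reset
Bit 3: prefix='1' (no match yet)
Bit 4: prefix='10' (no match yet)
Bit 5: prefix='100' -> emit 'e', reset
Bit 6: prefix='1' (no match yet)
Bit 7: prefix='11' (no match yet)
Bit 8: prefix='111' -> emit 'k', reset
Bit 9: prefix='1' (no match yet)
Bit 10: prefix='11' (no match yet)
Bit 11: prefix='111' -> emit 'k', reset

Answer: (root)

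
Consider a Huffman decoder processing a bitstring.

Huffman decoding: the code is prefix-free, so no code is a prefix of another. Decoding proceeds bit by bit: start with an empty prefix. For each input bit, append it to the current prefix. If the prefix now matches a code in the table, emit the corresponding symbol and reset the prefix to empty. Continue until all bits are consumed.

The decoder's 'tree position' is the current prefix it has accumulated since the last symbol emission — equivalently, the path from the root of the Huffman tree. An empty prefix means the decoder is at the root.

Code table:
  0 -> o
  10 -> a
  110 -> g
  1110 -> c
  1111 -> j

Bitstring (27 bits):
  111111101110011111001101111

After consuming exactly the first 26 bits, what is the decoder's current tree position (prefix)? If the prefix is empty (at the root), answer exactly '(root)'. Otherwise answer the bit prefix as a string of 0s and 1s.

Bit 0: prefix='1' (no match yet)
Bit 1: prefix='11' (no match yet)
Bit 2: prefix='111' (no match yet)
Bit 3: prefix='1111' -> emit 'j', reset
Bit 4: prefix='1' (no match yet)
Bit 5: prefix='11' (no match yet)
Bit 6: prefix='111' (no match yet)
Bit 7: prefix='1110' -> emit 'c', reset
Bit 8: prefix='1' (no match yet)
Bit 9: prefix='11' (no match yet)
Bit 10: prefix='111' (no match yet)
Bit 11: prefix='1110' -> emit 'c', reset
Bit 12: prefix='0' -> emit 'o', reset
Bit 13: prefix='1' (no match yet)
Bit 14: prefix='11' (no match yet)
Bit 15: prefix='111' (no match yet)
Bit 16: prefix='1111' -> emit 'j', reset
Bit 17: prefix='1' (no match yet)
Bit 18: prefix='10' -> emit 'a', reset
Bit 19: prefix='0' -> emit 'o', reset
Bit 20: prefix='1' (no match yet)
Bit 21: prefix='11' (no match yet)
Bit 22: prefix='110' -> emit 'g', reset
Bit 23: prefix='1' (no match yet)
Bit 24: prefix='11' (no match yet)
Bit 25: prefix='111' (no match yet)

Answer: 111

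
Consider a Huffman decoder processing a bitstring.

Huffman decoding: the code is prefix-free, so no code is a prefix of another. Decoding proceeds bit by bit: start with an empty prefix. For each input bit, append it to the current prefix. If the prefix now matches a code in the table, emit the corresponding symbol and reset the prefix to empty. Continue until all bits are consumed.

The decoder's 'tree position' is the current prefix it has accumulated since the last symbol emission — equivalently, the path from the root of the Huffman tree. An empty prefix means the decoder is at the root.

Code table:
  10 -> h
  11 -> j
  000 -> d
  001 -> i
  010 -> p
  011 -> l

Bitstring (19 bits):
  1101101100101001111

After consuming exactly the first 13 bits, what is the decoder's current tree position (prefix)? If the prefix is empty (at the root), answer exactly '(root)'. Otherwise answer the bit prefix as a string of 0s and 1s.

Bit 0: prefix='1' (no match yet)
Bit 1: prefix='11' -> emit 'j', reset
Bit 2: prefix='0' (no match yet)
Bit 3: prefix='01' (no match yet)
Bit 4: prefix='011' -> emit 'l', reset
Bit 5: prefix='0' (no match yet)
Bit 6: prefix='01' (no match yet)
Bit 7: prefix='011' -> emit 'l', reset
Bit 8: prefix='0' (no match yet)
Bit 9: prefix='00' (no match yet)
Bit 10: prefix='001' -> emit 'i', reset
Bit 11: prefix='0' (no match yet)
Bit 12: prefix='01' (no match yet)

Answer: 01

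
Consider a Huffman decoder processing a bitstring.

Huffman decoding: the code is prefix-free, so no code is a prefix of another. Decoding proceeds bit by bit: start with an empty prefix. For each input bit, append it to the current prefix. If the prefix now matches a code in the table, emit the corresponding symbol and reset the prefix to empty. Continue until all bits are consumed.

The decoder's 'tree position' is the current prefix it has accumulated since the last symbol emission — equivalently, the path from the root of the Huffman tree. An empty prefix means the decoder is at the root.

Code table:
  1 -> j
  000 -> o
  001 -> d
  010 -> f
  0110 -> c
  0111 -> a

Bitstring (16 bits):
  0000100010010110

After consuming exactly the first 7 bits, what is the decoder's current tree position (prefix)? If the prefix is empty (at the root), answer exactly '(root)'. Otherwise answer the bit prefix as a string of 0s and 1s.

Bit 0: prefix='0' (no match yet)
Bit 1: prefix='00' (no match yet)
Bit 2: prefix='000' -> emit 'o', reset
Bit 3: prefix='0' (no match yet)
Bit 4: prefix='01' (no match yet)
Bit 5: prefix='010' -> emit 'f', reset
Bit 6: prefix='0' (no match yet)

Answer: 0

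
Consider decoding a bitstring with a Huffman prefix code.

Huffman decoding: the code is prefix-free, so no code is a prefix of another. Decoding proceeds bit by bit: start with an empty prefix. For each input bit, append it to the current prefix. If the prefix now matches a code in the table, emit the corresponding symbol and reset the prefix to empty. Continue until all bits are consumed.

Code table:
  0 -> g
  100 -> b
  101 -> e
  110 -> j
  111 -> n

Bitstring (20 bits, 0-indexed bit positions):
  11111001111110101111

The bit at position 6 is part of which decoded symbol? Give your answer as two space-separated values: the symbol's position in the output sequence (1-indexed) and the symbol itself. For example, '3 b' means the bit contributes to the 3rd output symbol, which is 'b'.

Answer: 3 g

Derivation:
Bit 0: prefix='1' (no match yet)
Bit 1: prefix='11' (no match yet)
Bit 2: prefix='111' -> emit 'n', reset
Bit 3: prefix='1' (no match yet)
Bit 4: prefix='11' (no match yet)
Bit 5: prefix='110' -> emit 'j', reset
Bit 6: prefix='0' -> emit 'g', reset
Bit 7: prefix='1' (no match yet)
Bit 8: prefix='11' (no match yet)
Bit 9: prefix='111' -> emit 'n', reset
Bit 10: prefix='1' (no match yet)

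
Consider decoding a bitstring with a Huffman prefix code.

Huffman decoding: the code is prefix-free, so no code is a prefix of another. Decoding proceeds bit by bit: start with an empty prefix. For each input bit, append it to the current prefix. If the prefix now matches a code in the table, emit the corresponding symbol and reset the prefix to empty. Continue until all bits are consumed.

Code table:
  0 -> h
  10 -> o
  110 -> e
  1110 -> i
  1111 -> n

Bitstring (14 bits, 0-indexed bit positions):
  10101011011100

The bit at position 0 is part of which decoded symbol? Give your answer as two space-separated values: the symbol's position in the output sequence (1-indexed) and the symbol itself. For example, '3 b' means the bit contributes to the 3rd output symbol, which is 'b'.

Answer: 1 o

Derivation:
Bit 0: prefix='1' (no match yet)
Bit 1: prefix='10' -> emit 'o', reset
Bit 2: prefix='1' (no match yet)
Bit 3: prefix='10' -> emit 'o', reset
Bit 4: prefix='1' (no match yet)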